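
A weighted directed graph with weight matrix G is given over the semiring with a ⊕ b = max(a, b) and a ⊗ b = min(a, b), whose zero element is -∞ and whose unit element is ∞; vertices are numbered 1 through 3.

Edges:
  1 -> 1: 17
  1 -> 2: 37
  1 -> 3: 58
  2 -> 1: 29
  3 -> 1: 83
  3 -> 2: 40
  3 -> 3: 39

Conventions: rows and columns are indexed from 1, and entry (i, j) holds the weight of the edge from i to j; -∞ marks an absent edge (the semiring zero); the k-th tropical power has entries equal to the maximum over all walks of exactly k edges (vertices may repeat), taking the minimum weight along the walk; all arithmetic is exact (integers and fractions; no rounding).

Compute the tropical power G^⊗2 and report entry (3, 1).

G^⊗2:
  [58, 40, 39]
  [17, 29, 29]
  [39, 39, 58]
Key observation: the optimum is the walk 3->3->1, with weight 39 min 83 = 39.
Optimal value attained by: walk 3->3->1.
Answer: (G^⊗2)[3][1] = 39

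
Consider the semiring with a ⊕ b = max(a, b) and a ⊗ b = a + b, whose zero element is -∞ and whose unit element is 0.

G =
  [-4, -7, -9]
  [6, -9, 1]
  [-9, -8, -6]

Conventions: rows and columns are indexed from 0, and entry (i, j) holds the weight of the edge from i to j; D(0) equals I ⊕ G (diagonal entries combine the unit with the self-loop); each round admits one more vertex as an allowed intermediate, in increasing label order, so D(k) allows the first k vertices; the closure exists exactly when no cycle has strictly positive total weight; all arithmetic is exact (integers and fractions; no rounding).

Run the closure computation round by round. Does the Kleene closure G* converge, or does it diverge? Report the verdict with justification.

D(0):
  [0, -7, -9]
  [6, 0, 1]
  [-9, -8, 0]
D(1):
  [0, -7, -9]
  [6, 0, 1]
  [-9, -8, 0]
D(2):
  [0, -7, -6]
  [6, 0, 1]
  [-2, -8, 0]
D(3):
  [0, -7, -6]
  [6, 0, 1]
  [-2, -8, 0]
Key observation: every diagonal entry stays at the unit through all rounds, so no improving cycle exists.
Answer: CONVERGES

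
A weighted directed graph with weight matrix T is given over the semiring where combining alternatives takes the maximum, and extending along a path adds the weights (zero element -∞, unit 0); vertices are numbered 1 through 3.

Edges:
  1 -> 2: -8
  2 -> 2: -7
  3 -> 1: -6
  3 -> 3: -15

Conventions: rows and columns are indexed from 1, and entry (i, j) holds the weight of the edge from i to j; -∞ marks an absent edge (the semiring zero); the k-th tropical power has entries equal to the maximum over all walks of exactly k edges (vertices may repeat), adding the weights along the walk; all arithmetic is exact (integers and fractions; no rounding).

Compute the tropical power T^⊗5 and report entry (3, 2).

T^⊗2:
  [-∞, -15, -∞]
  [-∞, -14, -∞]
  [-21, -14, -30]
T^⊗3:
  [-∞, -22, -∞]
  [-∞, -21, -∞]
  [-36, -21, -45]
T^⊗4:
  [-∞, -29, -∞]
  [-∞, -28, -∞]
  [-51, -28, -60]
T^⊗5:
  [-∞, -36, -∞]
  [-∞, -35, -∞]
  [-66, -35, -75]
Key observation: the optimum is the walk 3->1->2->2->2->2, with weight (-6) + (-8) + (-7) + (-7) + (-7) = -35.
Optimal value attained by: walk 3->1->2->2->2->2.
Answer: (T^⊗5)[3][2] = -35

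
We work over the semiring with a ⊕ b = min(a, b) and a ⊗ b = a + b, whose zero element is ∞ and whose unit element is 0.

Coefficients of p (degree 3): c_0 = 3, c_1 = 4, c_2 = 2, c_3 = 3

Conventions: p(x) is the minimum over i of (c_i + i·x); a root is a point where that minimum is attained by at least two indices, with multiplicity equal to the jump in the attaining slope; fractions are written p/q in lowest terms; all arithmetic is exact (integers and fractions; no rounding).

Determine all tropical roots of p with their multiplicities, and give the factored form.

hull edge (i=0, c=3) to (i=2, c=2): slope -1/2, span 2
hull edge (i=2, c=2) to (i=3, c=3): slope 1, span 1
Factored form: p(x) = 3 ⊗ (x ⊕ (-1)) ⊗ (x ⊕ 1/2) ⊗ (x ⊕ 1/2)
Answer: roots = -1 (mult 1), 1/2 (mult 2)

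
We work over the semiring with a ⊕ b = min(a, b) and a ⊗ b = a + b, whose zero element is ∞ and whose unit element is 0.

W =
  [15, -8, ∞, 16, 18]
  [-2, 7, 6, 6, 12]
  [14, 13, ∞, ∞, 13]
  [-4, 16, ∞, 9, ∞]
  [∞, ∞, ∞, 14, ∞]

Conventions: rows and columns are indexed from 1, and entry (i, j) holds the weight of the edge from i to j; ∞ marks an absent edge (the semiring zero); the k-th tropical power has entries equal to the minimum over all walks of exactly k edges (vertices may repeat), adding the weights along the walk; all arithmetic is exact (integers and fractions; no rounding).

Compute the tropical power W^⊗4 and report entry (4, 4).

W^⊗2:
  [-10, -1, -2, -2, 4]
  [2, -10, 13, 13, 16]
  [11, 6, 19, 19, 25]
  [5, -12, 22, 12, 14]
  [10, 30, ∞, 23, ∞]
W^⊗3:
  [-6, -18, 5, 5, 8]
  [-12, -6, -4, -4, 2]
  [4, 3, 12, 12, 18]
  [-14, -5, -6, -6, 0]
  [19, 2, 36, 26, 28]
W^⊗4:
  [-20, -14, -12, -12, -6]
  [-8, -20, 0, 0, 6]
  [1, -4, 9, 9, 15]
  [-10, -22, 1, 1, 4]
  [0, 9, 8, 8, 14]
Key observation: the optimum is the walk 4->1->2->2->4, with weight (-4) + (-8) + 7 + 6 = 1.
Optimal value attained by: walk 4->1->2->2->4.
Answer: (W^⊗4)[4][4] = 1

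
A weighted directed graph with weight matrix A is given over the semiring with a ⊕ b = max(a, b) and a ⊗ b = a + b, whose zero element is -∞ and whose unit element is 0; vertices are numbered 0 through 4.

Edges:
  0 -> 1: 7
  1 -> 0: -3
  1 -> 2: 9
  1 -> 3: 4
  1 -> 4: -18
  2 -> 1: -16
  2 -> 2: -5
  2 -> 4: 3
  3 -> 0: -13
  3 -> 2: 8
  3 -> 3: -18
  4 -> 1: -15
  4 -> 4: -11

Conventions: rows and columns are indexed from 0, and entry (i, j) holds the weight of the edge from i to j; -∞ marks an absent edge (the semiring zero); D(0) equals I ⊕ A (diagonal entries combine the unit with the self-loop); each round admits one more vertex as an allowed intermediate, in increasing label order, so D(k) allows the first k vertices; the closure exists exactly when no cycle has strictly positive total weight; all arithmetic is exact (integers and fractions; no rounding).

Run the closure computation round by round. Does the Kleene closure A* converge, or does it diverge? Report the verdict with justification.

D(0):
  [0, 7, -∞, -∞, -∞]
  [-3, 0, 9, 4, -18]
  [-∞, -16, 0, -∞, 3]
  [-13, -∞, 8, 0, -∞]
  [-∞, -15, -∞, -∞, 0]
Detection: at round 1, diagonal entry (1, 1) turns strictly positive.
Key observation: the cycle 1->0->1 has total weight (-3) + 7, which is strictly positive.
Answer: DIVERGES — positive cycle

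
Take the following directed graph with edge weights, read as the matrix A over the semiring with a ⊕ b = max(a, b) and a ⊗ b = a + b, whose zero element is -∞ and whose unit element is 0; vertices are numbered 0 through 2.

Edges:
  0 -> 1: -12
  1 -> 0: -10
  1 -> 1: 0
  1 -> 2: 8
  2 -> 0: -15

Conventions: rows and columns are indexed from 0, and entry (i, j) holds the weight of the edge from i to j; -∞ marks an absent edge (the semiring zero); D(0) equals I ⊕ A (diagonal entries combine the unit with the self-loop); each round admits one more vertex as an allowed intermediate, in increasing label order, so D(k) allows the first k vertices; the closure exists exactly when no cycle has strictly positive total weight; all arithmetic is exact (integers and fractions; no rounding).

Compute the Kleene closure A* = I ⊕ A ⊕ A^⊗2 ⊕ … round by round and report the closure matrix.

D(0):
  [0, -12, -∞]
  [-10, 0, 8]
  [-15, -∞, 0]
D(1):
  [0, -12, -∞]
  [-10, 0, 8]
  [-15, -27, 0]
D(2):
  [0, -12, -4]
  [-10, 0, 8]
  [-15, -27, 0]
D(3):
  [0, -12, -4]
  [-7, 0, 8]
  [-15, -27, 0]
Answer: A* = [[0, -12, -4], [-7, 0, 8], [-15, -27, 0]]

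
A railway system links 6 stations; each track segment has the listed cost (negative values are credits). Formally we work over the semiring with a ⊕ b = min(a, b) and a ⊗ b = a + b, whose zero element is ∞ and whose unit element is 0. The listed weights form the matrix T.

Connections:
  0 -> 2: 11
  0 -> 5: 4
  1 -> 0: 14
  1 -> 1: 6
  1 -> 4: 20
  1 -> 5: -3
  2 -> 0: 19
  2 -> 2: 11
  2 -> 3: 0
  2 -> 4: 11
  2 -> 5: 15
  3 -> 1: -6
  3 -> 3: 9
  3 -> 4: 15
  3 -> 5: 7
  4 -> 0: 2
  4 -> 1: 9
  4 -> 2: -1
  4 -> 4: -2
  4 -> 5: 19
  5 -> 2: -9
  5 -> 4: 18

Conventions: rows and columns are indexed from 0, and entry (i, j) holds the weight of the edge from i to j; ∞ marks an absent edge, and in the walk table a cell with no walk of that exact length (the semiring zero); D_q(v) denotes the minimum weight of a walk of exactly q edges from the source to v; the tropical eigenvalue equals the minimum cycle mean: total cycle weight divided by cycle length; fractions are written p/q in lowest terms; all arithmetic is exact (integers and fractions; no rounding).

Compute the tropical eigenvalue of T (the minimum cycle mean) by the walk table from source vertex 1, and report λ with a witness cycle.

q=0: [∞, 0, ∞, ∞, ∞, ∞]
q=1: [14, 6, ∞, ∞, 20, -3]
q=2: [20, 12, -12, ∞, 15, 3]
q=3: [7, 18, -6, -12, -1, 3]
q=4: [1, -18, -6, -6, -3, -5]
q=5: [-4, -12, -14, -6, -5, -21]
q=6: [-3, -12, -30, -14, -7, -15]
Optimal cycle mean attained by: cycle 1->5->2->3->1, total (-3) + (-9) + 0 + (-6), length 4.
Answer: λ = -9/2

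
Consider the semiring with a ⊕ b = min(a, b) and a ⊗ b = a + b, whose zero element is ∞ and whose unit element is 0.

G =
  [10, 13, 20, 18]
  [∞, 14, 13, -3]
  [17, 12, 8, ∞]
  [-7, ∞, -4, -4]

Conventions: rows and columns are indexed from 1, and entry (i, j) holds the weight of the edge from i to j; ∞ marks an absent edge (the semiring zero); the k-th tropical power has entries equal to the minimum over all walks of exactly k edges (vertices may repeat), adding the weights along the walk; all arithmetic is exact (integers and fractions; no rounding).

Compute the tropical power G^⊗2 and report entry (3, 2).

G^⊗2:
  [11, 23, 14, 10]
  [-10, 25, -7, -7]
  [25, 20, 16, 9]
  [-11, 6, -8, -8]
Key observation: the optimum is the walk 3->3->2, with weight 8 + 12 = 20.
Optimal value attained by: walk 3->3->2.
Answer: (G^⊗2)[3][2] = 20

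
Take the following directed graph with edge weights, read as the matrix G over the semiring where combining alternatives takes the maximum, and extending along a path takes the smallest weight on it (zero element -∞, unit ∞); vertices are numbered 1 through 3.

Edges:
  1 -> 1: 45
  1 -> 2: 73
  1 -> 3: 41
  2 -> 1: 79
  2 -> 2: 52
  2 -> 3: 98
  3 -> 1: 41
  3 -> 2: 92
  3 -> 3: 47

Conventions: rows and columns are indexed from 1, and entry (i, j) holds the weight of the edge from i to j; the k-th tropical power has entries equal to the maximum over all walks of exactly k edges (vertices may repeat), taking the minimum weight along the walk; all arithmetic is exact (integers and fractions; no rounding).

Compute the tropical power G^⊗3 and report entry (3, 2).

G^⊗2:
  [73, 52, 73]
  [52, 92, 52]
  [79, 52, 92]
G^⊗3:
  [52, 73, 52]
  [79, 52, 92]
  [52, 92, 52]
Key observation: the optimum is the walk 3->2->3->2, with weight 92 min 98 min 92 = 92.
Optimal value attained by: walk 3->2->3->2.
Answer: (G^⊗3)[3][2] = 92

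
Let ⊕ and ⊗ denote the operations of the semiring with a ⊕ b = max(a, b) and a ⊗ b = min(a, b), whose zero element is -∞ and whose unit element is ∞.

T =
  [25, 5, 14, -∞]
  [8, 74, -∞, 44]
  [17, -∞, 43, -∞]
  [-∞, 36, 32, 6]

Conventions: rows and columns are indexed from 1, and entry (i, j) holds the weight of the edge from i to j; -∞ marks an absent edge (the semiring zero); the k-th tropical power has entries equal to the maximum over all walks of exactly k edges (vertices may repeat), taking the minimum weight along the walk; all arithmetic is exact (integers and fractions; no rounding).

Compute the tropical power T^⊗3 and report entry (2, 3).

T^⊗2:
  [25, 5, 14, 5]
  [8, 74, 32, 44]
  [17, 5, 43, -∞]
  [17, 36, 32, 36]
T^⊗3:
  [25, 5, 14, 5]
  [17, 74, 32, 44]
  [17, 5, 43, 5]
  [17, 36, 32, 36]
Key observation: the optimum is the walk 2->2->4->3, with weight 74 min 44 min 32 = 32.
Optimal value attained by: walk 2->2->4->3.
Answer: (T^⊗3)[2][3] = 32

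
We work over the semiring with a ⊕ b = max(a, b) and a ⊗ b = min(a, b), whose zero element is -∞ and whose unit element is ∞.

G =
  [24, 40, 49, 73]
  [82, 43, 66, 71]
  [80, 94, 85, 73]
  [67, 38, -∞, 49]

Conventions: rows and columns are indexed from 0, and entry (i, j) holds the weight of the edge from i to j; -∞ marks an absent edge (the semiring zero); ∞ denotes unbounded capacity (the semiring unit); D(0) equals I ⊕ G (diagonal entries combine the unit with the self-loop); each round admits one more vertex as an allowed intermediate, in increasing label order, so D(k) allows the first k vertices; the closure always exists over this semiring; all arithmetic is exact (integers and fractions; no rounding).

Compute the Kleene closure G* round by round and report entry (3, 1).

D(0):
  [∞, 40, 49, 73]
  [82, ∞, 66, 71]
  [80, 94, ∞, 73]
  [67, 38, -∞, ∞]
D(1):
  [∞, 40, 49, 73]
  [82, ∞, 66, 73]
  [80, 94, ∞, 73]
  [67, 40, 49, ∞]
D(2):
  [∞, 40, 49, 73]
  [82, ∞, 66, 73]
  [82, 94, ∞, 73]
  [67, 40, 49, ∞]
D(3):
  [∞, 49, 49, 73]
  [82, ∞, 66, 73]
  [82, 94, ∞, 73]
  [67, 49, 49, ∞]
D(4):
  [∞, 49, 49, 73]
  [82, ∞, 66, 73]
  [82, 94, ∞, 73]
  [67, 49, 49, ∞]
Answer: G*[3][1] = 49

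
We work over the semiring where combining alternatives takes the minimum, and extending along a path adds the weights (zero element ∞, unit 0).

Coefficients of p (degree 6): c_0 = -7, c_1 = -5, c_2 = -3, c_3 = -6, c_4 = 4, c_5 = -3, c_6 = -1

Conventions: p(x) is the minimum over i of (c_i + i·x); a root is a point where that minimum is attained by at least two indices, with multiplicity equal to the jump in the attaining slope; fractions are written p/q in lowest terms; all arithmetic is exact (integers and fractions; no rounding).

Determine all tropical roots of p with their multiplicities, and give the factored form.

hull edge (i=0, c=-7) to (i=3, c=-6): slope 1/3, span 3
hull edge (i=3, c=-6) to (i=5, c=-3): slope 3/2, span 2
hull edge (i=5, c=-3) to (i=6, c=-1): slope 2, span 1
Factored form: p(x) = -1 ⊗ (x ⊕ (-2)) ⊗ (x ⊕ (-3/2)) ⊗ (x ⊕ (-3/2)) ⊗ (x ⊕ (-1/3)) ⊗ (x ⊕ (-1/3)) ⊗ (x ⊕ (-1/3))
Answer: roots = -2 (mult 1), -3/2 (mult 2), -1/3 (mult 3)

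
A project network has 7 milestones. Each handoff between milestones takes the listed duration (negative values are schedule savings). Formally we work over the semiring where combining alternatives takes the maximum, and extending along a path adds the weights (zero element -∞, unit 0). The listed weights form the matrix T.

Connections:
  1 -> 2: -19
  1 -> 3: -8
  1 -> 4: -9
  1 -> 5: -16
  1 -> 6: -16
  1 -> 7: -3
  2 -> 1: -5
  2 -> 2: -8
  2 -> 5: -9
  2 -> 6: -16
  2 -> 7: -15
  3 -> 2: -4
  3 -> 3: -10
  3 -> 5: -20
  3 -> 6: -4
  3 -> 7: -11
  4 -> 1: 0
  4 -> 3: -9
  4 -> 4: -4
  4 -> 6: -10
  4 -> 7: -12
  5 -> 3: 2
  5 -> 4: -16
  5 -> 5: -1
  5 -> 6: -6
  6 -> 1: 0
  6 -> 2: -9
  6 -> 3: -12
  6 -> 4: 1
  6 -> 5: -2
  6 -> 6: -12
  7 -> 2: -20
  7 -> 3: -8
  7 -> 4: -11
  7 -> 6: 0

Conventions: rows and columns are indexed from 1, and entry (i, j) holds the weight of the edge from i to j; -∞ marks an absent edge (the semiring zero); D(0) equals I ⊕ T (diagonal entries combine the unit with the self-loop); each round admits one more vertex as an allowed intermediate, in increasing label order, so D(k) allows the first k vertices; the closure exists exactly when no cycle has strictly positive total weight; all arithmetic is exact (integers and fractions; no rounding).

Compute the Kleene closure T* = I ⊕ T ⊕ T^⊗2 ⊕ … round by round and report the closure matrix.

D(0):
  [0, -19, -8, -9, -16, -16, -3]
  [-5, 0, -∞, -∞, -9, -16, -15]
  [-∞, -4, 0, -∞, -20, -4, -11]
  [0, -∞, -9, 0, -∞, -10, -12]
  [-∞, -∞, 2, -16, 0, -6, -∞]
  [0, -9, -12, 1, -2, 0, -∞]
  [-∞, -20, -8, -11, -∞, 0, 0]
D(1):
  [0, -19, -8, -9, -16, -16, -3]
  [-5, 0, -13, -14, -9, -16, -8]
  [-∞, -4, 0, -∞, -20, -4, -11]
  [0, -19, -8, 0, -16, -10, -3]
  [-∞, -∞, 2, -16, 0, -6, -∞]
  [0, -9, -8, 1, -2, 0, -3]
  [-∞, -20, -8, -11, -∞, 0, 0]
D(2):
  [0, -19, -8, -9, -16, -16, -3]
  [-5, 0, -13, -14, -9, -16, -8]
  [-9, -4, 0, -18, -13, -4, -11]
  [0, -19, -8, 0, -16, -10, -3]
  [-∞, -∞, 2, -16, 0, -6, -∞]
  [0, -9, -8, 1, -2, 0, -3]
  [-25, -20, -8, -11, -29, 0, 0]
D(3):
  [0, -12, -8, -9, -16, -12, -3]
  [-5, 0, -13, -14, -9, -16, -8]
  [-9, -4, 0, -18, -13, -4, -11]
  [0, -12, -8, 0, -16, -10, -3]
  [-7, -2, 2, -16, 0, -2, -9]
  [0, -9, -8, 1, -2, 0, -3]
  [-17, -12, -8, -11, -21, 0, 0]
D(4):
  [0, -12, -8, -9, -16, -12, -3]
  [-5, 0, -13, -14, -9, -16, -8]
  [-9, -4, 0, -18, -13, -4, -11]
  [0, -12, -8, 0, -16, -10, -3]
  [-7, -2, 2, -16, 0, -2, -9]
  [1, -9, -7, 1, -2, 0, -2]
  [-11, -12, -8, -11, -21, 0, 0]
D(5):
  [0, -12, -8, -9, -16, -12, -3]
  [-5, 0, -7, -14, -9, -11, -8]
  [-9, -4, 0, -18, -13, -4, -11]
  [0, -12, -8, 0, -16, -10, -3]
  [-7, -2, 2, -16, 0, -2, -9]
  [1, -4, 0, 1, -2, 0, -2]
  [-11, -12, -8, -11, -21, 0, 0]
D(6):
  [0, -12, -8, -9, -14, -12, -3]
  [-5, 0, -7, -10, -9, -11, -8]
  [-3, -4, 0, -3, -6, -4, -6]
  [0, -12, -8, 0, -12, -10, -3]
  [-1, -2, 2, -1, 0, -2, -4]
  [1, -4, 0, 1, -2, 0, -2]
  [1, -4, 0, 1, -2, 0, 0]
D(7):
  [0, -7, -3, -2, -5, -3, -3]
  [-5, 0, -7, -7, -9, -8, -8]
  [-3, -4, 0, -3, -6, -4, -6]
  [0, -7, -3, 0, -5, -3, -3]
  [-1, -2, 2, -1, 0, -2, -4]
  [1, -4, 0, 1, -2, 0, -2]
  [1, -4, 0, 1, -2, 0, 0]
Answer: T* = [[0, -7, -3, -2, -5, -3, -3], [-5, 0, -7, -7, -9, -8, -8], [-3, -4, 0, -3, -6, -4, -6], [0, -7, -3, 0, -5, -3, -3], [-1, -2, 2, -1, 0, -2, -4], [1, -4, 0, 1, -2, 0, -2], [1, -4, 0, 1, -2, 0, 0]]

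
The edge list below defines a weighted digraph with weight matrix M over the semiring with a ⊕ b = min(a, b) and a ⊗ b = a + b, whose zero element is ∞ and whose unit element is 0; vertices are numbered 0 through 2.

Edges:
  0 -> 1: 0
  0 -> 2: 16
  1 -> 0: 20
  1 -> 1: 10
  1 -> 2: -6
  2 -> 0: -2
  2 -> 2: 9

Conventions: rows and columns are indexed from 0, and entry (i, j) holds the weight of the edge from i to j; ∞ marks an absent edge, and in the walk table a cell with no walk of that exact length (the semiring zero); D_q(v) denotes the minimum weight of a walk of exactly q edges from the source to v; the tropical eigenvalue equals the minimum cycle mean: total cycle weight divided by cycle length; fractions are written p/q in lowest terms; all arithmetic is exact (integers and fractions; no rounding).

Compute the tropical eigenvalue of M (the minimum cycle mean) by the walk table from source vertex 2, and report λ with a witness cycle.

q=0: [∞, ∞, 0]
q=1: [-2, ∞, 9]
q=2: [7, -2, 14]
q=3: [12, 7, -8]
Optimal cycle mean attained by: cycle 0->1->2->0, total 0 + (-6) + (-2), length 3.
Answer: λ = -8/3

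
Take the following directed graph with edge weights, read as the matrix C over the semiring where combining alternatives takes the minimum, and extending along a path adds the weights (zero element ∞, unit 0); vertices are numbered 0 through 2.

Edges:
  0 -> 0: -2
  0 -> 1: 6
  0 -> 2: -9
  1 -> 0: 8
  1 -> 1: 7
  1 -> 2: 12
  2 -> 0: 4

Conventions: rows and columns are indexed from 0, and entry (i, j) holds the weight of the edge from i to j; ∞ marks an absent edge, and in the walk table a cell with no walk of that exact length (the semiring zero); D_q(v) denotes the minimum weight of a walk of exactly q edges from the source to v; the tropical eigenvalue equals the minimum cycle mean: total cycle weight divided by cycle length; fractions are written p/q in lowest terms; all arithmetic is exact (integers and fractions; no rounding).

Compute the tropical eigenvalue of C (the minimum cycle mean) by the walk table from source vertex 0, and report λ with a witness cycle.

q=0: [0, ∞, ∞]
q=1: [-2, 6, -9]
q=2: [-5, 4, -11]
q=3: [-7, 1, -14]
Optimal cycle mean attained by: cycle 0->2->0, total (-9) + 4, length 2.
Answer: λ = -5/2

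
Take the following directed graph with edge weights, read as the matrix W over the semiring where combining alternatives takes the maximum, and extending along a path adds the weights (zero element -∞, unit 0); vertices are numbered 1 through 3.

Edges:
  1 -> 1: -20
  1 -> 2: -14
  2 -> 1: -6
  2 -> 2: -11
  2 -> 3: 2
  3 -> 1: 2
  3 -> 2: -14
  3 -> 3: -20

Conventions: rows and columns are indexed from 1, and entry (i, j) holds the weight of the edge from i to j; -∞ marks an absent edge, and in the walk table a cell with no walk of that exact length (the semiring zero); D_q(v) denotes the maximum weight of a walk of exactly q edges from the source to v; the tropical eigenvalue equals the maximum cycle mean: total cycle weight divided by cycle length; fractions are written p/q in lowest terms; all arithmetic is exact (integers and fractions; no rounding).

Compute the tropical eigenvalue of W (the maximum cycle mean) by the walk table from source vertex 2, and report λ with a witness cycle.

q=0: [-∞, 0, -∞]
q=1: [-6, -11, 2]
q=2: [4, -12, -9]
q=3: [-7, -10, -10]
Optimal cycle mean attained by: cycle 1->2->3->1, total (-14) + 2 + 2, length 3.
Answer: λ = -10/3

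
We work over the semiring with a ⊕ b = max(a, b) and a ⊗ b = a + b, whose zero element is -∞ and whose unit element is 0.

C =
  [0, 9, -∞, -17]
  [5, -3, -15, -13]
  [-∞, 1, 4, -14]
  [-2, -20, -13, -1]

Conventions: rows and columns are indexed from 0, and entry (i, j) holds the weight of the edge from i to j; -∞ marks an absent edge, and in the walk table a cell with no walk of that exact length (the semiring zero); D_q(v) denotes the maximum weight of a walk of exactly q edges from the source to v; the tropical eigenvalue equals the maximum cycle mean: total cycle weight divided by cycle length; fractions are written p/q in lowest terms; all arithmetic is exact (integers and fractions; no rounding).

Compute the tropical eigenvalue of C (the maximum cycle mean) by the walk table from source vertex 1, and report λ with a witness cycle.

q=0: [-∞, 0, -∞, -∞]
q=1: [5, -3, -15, -13]
q=2: [5, 14, -11, -12]
q=3: [19, 14, -1, 1]
q=4: [19, 28, 3, 2]
Optimal cycle mean attained by: cycle 0->1->0, total 9 + 5, length 2.
Answer: λ = 7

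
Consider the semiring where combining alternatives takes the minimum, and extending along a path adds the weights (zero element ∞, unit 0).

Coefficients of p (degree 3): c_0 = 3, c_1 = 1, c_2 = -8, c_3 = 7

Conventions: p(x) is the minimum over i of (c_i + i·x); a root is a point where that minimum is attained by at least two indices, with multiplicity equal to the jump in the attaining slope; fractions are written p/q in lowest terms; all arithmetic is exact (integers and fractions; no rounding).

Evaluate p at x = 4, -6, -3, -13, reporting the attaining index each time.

p(4) = min(3+0·4=3, 1+1·4=5, -8+2·4=0, 7+3·4=19) = 0 (attained by i=2)
p(-6) = min(3+0·(-6)=3, 1+1·(-6)=-5, -8+2·(-6)=-20, 7+3·(-6)=-11) = -20 (attained by i=2)
p(-3) = min(3+0·(-3)=3, 1+1·(-3)=-2, -8+2·(-3)=-14, 7+3·(-3)=-2) = -14 (attained by i=2)
p(-13) = min(3+0·(-13)=3, 1+1·(-13)=-12, -8+2·(-13)=-34, 7+3·(-13)=-32) = -34 (attained by i=2)
Answer: p(4) = 0; p(-6) = -20; p(-3) = -14; p(-13) = -34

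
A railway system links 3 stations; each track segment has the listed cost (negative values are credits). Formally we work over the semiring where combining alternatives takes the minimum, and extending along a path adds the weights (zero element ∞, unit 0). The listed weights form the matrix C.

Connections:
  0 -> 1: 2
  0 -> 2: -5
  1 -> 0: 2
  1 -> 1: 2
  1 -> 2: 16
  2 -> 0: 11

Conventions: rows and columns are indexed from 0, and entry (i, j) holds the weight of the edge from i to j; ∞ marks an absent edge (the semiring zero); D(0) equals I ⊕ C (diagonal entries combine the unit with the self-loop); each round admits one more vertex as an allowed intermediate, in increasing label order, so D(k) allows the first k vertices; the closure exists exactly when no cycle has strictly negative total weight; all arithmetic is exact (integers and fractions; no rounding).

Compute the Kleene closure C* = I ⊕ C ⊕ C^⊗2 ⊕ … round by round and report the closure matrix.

D(0):
  [0, 2, -5]
  [2, 0, 16]
  [11, ∞, 0]
D(1):
  [0, 2, -5]
  [2, 0, -3]
  [11, 13, 0]
D(2):
  [0, 2, -5]
  [2, 0, -3]
  [11, 13, 0]
D(3):
  [0, 2, -5]
  [2, 0, -3]
  [11, 13, 0]
Answer: C* = [[0, 2, -5], [2, 0, -3], [11, 13, 0]]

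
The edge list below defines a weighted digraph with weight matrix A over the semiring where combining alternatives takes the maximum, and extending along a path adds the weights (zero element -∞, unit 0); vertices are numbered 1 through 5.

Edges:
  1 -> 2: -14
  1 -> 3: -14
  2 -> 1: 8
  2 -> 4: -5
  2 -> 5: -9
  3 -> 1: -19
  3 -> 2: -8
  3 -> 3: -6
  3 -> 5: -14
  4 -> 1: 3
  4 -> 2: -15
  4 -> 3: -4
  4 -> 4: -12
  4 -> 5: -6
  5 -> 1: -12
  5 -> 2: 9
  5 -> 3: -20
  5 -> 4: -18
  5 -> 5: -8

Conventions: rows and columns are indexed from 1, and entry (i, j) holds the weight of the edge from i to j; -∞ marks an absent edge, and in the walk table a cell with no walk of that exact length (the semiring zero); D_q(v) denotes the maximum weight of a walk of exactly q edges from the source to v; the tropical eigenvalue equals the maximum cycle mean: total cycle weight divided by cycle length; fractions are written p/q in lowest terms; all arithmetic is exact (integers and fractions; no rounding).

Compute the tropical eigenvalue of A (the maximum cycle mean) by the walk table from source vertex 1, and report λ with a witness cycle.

q=0: [0, -∞, -∞, -∞, -∞]
q=1: [-∞, -14, -14, -∞, -∞]
q=2: [-6, -22, -20, -19, -23]
q=3: [-14, -14, -20, -27, -25]
q=4: [-6, -16, -26, -19, -23]
q=5: [-8, -14, -20, -21, -25]
Optimal cycle mean attained by: cycle 2->5->2, total (-9) + 9, length 2.
Answer: λ = 0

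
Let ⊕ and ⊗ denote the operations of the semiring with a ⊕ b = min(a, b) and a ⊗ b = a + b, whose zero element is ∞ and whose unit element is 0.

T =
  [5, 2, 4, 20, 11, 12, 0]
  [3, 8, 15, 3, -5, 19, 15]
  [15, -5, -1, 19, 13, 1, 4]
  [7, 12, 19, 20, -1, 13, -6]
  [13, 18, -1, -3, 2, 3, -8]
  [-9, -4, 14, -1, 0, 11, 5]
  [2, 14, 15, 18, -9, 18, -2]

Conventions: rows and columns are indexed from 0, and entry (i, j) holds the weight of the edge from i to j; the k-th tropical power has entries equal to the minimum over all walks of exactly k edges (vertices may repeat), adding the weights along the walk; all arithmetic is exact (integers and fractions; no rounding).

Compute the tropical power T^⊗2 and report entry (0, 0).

T^⊗2:
  [2, -1, 3, 5, -9, 5, -2]
  [8, 5, -6, -8, -3, -2, -13]
  [-8, -6, -2, -2, -10, 0, 2]
  [-4, 8, -2, -4, -15, 2, -9]
  [-6, -6, -2, -1, -17, 0, -10]
  [-4, -7, -5, -3, -9, 3, -9]
  [0, 4, -10, -12, -11, -6, -17]
Key observation: the optimum is the walk 0->6->0, with weight 0 + 2 = 2.
Optimal value attained by: walk 0->6->0.
Answer: (T^⊗2)[0][0] = 2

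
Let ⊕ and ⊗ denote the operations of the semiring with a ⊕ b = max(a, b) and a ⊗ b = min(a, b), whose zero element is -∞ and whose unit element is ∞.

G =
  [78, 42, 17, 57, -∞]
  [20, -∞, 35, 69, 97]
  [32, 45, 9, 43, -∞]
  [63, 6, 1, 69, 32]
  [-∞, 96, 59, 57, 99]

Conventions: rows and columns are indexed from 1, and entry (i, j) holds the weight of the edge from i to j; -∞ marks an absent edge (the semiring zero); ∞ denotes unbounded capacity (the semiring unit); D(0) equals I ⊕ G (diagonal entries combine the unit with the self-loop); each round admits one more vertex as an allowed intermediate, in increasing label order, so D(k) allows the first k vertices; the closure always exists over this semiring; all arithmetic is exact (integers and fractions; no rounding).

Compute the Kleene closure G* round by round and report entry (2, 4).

D(0):
  [∞, 42, 17, 57, -∞]
  [20, ∞, 35, 69, 97]
  [32, 45, ∞, 43, -∞]
  [63, 6, 1, ∞, 32]
  [-∞, 96, 59, 57, ∞]
D(1):
  [∞, 42, 17, 57, -∞]
  [20, ∞, 35, 69, 97]
  [32, 45, ∞, 43, -∞]
  [63, 42, 17, ∞, 32]
  [-∞, 96, 59, 57, ∞]
D(2):
  [∞, 42, 35, 57, 42]
  [20, ∞, 35, 69, 97]
  [32, 45, ∞, 45, 45]
  [63, 42, 35, ∞, 42]
  [20, 96, 59, 69, ∞]
D(3):
  [∞, 42, 35, 57, 42]
  [32, ∞, 35, 69, 97]
  [32, 45, ∞, 45, 45]
  [63, 42, 35, ∞, 42]
  [32, 96, 59, 69, ∞]
D(4):
  [∞, 42, 35, 57, 42]
  [63, ∞, 35, 69, 97]
  [45, 45, ∞, 45, 45]
  [63, 42, 35, ∞, 42]
  [63, 96, 59, 69, ∞]
D(5):
  [∞, 42, 42, 57, 42]
  [63, ∞, 59, 69, 97]
  [45, 45, ∞, 45, 45]
  [63, 42, 42, ∞, 42]
  [63, 96, 59, 69, ∞]
Answer: G*[2][4] = 69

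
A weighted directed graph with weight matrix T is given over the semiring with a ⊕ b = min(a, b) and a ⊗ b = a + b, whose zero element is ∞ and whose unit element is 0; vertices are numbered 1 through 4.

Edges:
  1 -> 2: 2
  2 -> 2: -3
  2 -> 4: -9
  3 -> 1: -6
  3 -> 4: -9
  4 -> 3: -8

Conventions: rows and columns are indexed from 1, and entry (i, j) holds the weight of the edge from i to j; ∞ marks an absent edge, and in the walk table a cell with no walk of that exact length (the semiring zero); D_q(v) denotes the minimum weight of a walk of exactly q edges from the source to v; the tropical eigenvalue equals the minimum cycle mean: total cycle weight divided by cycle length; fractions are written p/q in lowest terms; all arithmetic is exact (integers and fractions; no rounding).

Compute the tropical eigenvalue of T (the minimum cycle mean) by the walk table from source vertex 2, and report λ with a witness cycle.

q=0: [∞, 0, ∞, ∞]
q=1: [∞, -3, ∞, -9]
q=2: [∞, -6, -17, -12]
q=3: [-23, -9, -20, -26]
q=4: [-26, -21, -34, -29]
Optimal cycle mean attained by: cycle 3->4->3, total (-9) + (-8), length 2.
Answer: λ = -17/2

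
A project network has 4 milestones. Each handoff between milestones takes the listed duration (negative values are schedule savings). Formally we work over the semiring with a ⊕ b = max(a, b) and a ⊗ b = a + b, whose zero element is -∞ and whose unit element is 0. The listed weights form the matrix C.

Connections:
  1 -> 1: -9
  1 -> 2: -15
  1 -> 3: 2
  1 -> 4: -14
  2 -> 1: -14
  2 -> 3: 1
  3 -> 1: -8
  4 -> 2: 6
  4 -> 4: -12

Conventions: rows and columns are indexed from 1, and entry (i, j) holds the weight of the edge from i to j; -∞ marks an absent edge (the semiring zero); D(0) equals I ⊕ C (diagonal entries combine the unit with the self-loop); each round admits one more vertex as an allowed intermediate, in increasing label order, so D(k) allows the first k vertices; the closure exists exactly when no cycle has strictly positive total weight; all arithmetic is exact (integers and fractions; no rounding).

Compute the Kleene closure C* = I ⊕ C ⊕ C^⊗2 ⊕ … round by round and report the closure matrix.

D(0):
  [0, -15, 2, -14]
  [-14, 0, 1, -∞]
  [-8, -∞, 0, -∞]
  [-∞, 6, -∞, 0]
D(1):
  [0, -15, 2, -14]
  [-14, 0, 1, -28]
  [-8, -23, 0, -22]
  [-∞, 6, -∞, 0]
D(2):
  [0, -15, 2, -14]
  [-14, 0, 1, -28]
  [-8, -23, 0, -22]
  [-8, 6, 7, 0]
D(3):
  [0, -15, 2, -14]
  [-7, 0, 1, -21]
  [-8, -23, 0, -22]
  [-1, 6, 7, 0]
D(4):
  [0, -8, 2, -14]
  [-7, 0, 1, -21]
  [-8, -16, 0, -22]
  [-1, 6, 7, 0]
Answer: C* = [[0, -8, 2, -14], [-7, 0, 1, -21], [-8, -16, 0, -22], [-1, 6, 7, 0]]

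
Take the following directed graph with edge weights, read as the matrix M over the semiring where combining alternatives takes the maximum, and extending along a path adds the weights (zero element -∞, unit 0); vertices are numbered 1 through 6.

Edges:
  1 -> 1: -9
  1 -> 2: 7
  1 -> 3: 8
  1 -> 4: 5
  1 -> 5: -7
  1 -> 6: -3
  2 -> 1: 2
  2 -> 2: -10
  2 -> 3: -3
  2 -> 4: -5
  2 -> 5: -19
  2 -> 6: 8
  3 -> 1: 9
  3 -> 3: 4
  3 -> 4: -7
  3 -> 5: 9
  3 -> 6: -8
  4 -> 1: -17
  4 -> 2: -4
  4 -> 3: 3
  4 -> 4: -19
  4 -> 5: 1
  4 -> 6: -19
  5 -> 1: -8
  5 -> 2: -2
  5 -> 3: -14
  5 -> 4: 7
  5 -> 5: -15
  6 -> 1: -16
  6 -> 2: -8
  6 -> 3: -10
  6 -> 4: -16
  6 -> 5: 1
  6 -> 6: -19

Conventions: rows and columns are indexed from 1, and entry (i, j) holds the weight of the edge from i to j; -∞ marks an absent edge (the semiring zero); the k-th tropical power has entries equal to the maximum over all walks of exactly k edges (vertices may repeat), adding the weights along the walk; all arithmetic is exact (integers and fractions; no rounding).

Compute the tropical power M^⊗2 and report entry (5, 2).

M^⊗2:
  [17, 1, 12, 2, 17, 15]
  [6, 9, 10, 7, 9, -1]
  [13, 16, 17, 16, 13, 6]
  [12, -1, 7, 8, 12, 4]
  [0, 3, 10, -3, 8, 6]
  [-1, -1, -6, 8, -1, 0]
Key observation: the optimum is the walk 5->4->2, with weight 7 + (-4) = 3.
Optimal value attained by: walk 5->4->2.
Answer: (M^⊗2)[5][2] = 3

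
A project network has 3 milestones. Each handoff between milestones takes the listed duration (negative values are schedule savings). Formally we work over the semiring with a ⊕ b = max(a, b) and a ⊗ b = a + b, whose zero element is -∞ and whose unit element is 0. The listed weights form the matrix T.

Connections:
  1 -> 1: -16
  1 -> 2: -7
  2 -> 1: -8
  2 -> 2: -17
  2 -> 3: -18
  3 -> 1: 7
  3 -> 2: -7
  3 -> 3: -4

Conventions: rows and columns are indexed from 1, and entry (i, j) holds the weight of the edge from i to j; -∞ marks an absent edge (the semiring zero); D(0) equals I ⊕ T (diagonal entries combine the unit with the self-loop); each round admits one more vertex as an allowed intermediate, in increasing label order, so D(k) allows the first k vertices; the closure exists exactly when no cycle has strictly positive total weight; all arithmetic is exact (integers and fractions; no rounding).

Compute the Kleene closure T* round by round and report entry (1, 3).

D(0):
  [0, -7, -∞]
  [-8, 0, -18]
  [7, -7, 0]
D(1):
  [0, -7, -∞]
  [-8, 0, -18]
  [7, 0, 0]
D(2):
  [0, -7, -25]
  [-8, 0, -18]
  [7, 0, 0]
D(3):
  [0, -7, -25]
  [-8, 0, -18]
  [7, 0, 0]
Answer: T*[1][3] = -25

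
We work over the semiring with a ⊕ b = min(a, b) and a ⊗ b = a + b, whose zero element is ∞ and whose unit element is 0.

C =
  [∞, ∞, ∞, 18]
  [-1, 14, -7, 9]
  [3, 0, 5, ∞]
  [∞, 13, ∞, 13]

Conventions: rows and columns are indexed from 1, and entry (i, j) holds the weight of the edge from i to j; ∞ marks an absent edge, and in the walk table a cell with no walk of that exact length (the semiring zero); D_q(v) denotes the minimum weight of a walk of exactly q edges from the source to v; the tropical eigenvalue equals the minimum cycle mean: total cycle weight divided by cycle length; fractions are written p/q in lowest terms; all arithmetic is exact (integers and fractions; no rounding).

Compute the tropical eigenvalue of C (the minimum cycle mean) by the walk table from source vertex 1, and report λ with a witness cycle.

q=0: [0, ∞, ∞, ∞]
q=1: [∞, ∞, ∞, 18]
q=2: [∞, 31, ∞, 31]
q=3: [30, 44, 24, 40]
q=4: [27, 24, 29, 48]
Optimal cycle mean attained by: cycle 2->3->2, total (-7) + 0, length 2.
Answer: λ = -7/2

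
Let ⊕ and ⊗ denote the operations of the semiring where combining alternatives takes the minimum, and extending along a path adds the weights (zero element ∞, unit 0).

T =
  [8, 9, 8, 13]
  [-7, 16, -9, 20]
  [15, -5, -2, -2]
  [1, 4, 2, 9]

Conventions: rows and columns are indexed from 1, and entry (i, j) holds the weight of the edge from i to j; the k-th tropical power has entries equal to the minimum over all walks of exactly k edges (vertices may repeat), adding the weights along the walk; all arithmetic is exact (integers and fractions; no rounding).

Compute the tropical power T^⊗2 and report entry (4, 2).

T^⊗2:
  [2, 3, 0, 6]
  [1, -14, -11, -11]
  [-12, -7, -14, -4]
  [-3, -3, -5, 0]
Key observation: the optimum is the walk 4->3->2, with weight 2 + (-5) = -3.
Optimal value attained by: walk 4->3->2.
Answer: (T^⊗2)[4][2] = -3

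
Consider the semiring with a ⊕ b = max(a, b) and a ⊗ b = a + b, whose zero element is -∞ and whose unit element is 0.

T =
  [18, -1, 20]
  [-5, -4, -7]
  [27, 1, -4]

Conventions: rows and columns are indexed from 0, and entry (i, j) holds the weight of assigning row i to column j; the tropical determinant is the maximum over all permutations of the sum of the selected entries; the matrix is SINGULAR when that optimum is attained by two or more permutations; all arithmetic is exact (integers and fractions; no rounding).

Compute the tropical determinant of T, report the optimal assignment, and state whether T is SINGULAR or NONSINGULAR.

σ = (0, 1, 2): 18 + (-4) + (-4) = 10
σ = (0, 2, 1): 18 + (-7) + 1 = 12
σ = (1, 0, 2): (-1) + (-5) + (-4) = -10
σ = (1, 2, 0): (-1) + (-7) + 27 = 19
σ = (2, 0, 1): 20 + (-5) + 1 = 16
σ = (2, 1, 0): 20 + (-4) + 27 = 43
Optimal value attained by: σ = (2, 1, 0).
Answer: det⊕(T) = 43; verdict: NONSINGULAR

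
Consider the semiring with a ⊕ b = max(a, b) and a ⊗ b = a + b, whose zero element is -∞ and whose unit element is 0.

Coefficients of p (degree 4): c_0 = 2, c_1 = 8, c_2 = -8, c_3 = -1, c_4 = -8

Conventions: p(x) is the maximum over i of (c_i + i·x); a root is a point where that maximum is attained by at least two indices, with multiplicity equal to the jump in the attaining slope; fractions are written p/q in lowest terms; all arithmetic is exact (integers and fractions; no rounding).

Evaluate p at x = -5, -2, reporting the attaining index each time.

p(-5) = max(2+0·(-5)=2, 8+1·(-5)=3, -8+2·(-5)=-18, -1+3·(-5)=-16, -8+4·(-5)=-28) = 3 (attained by i=1)
p(-2) = max(2+0·(-2)=2, 8+1·(-2)=6, -8+2·(-2)=-12, -1+3·(-2)=-7, -8+4·(-2)=-16) = 6 (attained by i=1)
Answer: p(-5) = 3; p(-2) = 6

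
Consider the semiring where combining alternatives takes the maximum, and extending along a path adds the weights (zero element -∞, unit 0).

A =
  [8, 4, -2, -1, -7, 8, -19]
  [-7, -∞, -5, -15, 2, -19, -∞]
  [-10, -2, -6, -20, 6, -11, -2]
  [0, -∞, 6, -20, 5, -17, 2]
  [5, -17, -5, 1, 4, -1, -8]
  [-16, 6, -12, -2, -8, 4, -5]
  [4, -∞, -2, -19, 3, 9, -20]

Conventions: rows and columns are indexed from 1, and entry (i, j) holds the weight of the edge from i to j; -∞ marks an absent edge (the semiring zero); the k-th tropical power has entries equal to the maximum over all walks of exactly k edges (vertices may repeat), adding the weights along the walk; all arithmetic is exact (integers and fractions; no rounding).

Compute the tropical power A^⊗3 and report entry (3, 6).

A^⊗2:
  [16, 14, 6, 7, 6, 16, 3]
  [7, -3, -3, 3, 6, 1, -6]
  [11, -5, 1, 7, 10, 7, -2]
  [10, 4, 0, 6, 12, 11, 4]
  [13, 9, 7, 5, 8, 13, 3]
  [-1, 10, 4, 2, 8, 8, 0]
  [12, 15, 2, 7, 7, 13, 4]
A^⊗3:
  [24, 22, 14, 15, 16, 24, 11]
  [15, 11, 9, 7, 10, 15, 5]
  [19, 15, 13, 11, 14, 19, 9]
  [18, 17, 12, 13, 16, 18, 8]
  [21, 19, 11, 12, 13, 21, 8]
  [13, 14, 8, 9, 12, 12, 4]
  [20, 19, 13, 11, 17, 20, 9]
Key observation: the optimum is the walk 3->5->1->6, with weight 6 + 5 + 8 = 19.
Optimal value attained by: walk 3->5->1->6.
Answer: (A^⊗3)[3][6] = 19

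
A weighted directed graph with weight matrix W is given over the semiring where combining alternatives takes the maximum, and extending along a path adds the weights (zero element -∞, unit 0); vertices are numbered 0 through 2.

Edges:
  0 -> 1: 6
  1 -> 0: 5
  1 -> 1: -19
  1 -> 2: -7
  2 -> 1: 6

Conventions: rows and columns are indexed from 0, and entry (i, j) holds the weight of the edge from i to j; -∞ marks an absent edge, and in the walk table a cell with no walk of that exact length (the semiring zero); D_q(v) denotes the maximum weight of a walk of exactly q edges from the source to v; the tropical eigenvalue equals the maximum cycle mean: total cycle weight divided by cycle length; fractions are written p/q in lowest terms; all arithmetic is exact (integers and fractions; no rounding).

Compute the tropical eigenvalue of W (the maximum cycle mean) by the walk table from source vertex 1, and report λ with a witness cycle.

q=0: [-∞, 0, -∞]
q=1: [5, -19, -7]
q=2: [-14, 11, -26]
q=3: [16, -8, 4]
Optimal cycle mean attained by: cycle 0->1->0, total 6 + 5, length 2.
Answer: λ = 11/2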